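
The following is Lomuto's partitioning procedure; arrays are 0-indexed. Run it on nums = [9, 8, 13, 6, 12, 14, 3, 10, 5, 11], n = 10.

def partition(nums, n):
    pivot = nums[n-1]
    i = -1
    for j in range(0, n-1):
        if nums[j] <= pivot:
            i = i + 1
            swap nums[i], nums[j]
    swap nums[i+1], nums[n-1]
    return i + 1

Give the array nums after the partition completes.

pivot = nums[9] = 11; i = -1
j=0: nums[0]=9 ≤ 11 → i=0, swap nums[0],nums[0] (no change) → [9, 8, 13, 6, 12, 14, 3, 10, 5, 11]
j=1: nums[1]=8 ≤ 11 → i=1, swap nums[1],nums[1] (no change) → [9, 8, 13, 6, 12, 14, 3, 10, 5, 11]
j=2: nums[2]=13 > 11 → no swap
j=3: nums[3]=6 ≤ 11 → i=2, swap nums[2],nums[3] → [9, 8, 6, 13, 12, 14, 3, 10, 5, 11]
j=4: nums[4]=12 > 11 → no swap
j=5: nums[5]=14 > 11 → no swap
j=6: nums[6]=3 ≤ 11 → i=3, swap nums[3],nums[6] → [9, 8, 6, 3, 12, 14, 13, 10, 5, 11]
j=7: nums[7]=10 ≤ 11 → i=4, swap nums[4],nums[7] → [9, 8, 6, 3, 10, 14, 13, 12, 5, 11]
j=8: nums[8]=5 ≤ 11 → i=5, swap nums[5],nums[8] → [9, 8, 6, 3, 10, 5, 13, 12, 14, 11]
final swap nums[6],nums[9] → [9, 8, 6, 3, 10, 5, 11, 12, 14, 13]; return 6

[9, 8, 6, 3, 10, 5, 11, 12, 14, 13]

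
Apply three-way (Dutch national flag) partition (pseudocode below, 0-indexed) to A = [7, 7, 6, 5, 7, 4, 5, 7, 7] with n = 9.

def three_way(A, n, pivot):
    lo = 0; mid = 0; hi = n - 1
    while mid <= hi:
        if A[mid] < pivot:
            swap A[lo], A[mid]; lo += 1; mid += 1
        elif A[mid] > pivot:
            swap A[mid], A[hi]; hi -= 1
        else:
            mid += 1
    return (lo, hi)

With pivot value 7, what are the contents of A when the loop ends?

pivot = 7; lo=0, mid=0, hi=8
A[mid]=7=7: mid=1
A[mid]=7=7: mid=2
A[mid]=6<7: swap A[0],A[2]; lo=1,mid=3 → [6, 7, 7, 5, 7, 4, 5, 7, 7]
A[mid]=5<7: swap A[1],A[3]; lo=2,mid=4 → [6, 5, 7, 7, 7, 4, 5, 7, 7]
A[mid]=7=7: mid=5
A[mid]=4<7: swap A[2],A[5]; lo=3,mid=6 → [6, 5, 4, 7, 7, 7, 5, 7, 7]
A[mid]=5<7: swap A[3],A[6]; lo=4,mid=7 → [6, 5, 4, 5, 7, 7, 7, 7, 7]
A[mid]=7=7: mid=8
A[mid]=7=7: mid=9
end: lo=4, hi=8; A = [6, 5, 4, 5, 7, 7, 7, 7, 7]

[6, 5, 4, 5, 7, 7, 7, 7, 7]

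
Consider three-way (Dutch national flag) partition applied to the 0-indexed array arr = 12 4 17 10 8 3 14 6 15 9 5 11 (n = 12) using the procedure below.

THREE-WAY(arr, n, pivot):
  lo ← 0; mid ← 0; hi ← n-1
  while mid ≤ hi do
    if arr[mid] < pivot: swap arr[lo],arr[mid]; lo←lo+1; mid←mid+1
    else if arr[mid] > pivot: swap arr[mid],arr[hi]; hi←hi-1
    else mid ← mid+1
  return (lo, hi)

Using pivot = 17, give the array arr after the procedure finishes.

lo=0 mid=0 hi=11
12<17: swap(0,0), lo=1 mid=1 ⇒ 12 4 17 10 8 3 14 6 15 9 5 11
4<17: swap(1,1), lo=2 mid=2 ⇒ 12 4 17 10 8 3 14 6 15 9 5 11
17=17: mid=3
10<17: swap(2,3), lo=3 mid=4 ⇒ 12 4 10 17 8 3 14 6 15 9 5 11
8<17: swap(3,4), lo=4 mid=5 ⇒ 12 4 10 8 17 3 14 6 15 9 5 11
3<17: swap(4,5), lo=5 mid=6 ⇒ 12 4 10 8 3 17 14 6 15 9 5 11
14<17: swap(5,6), lo=6 mid=7 ⇒ 12 4 10 8 3 14 17 6 15 9 5 11
6<17: swap(6,7), lo=7 mid=8 ⇒ 12 4 10 8 3 14 6 17 15 9 5 11
15<17: swap(7,8), lo=8 mid=9 ⇒ 12 4 10 8 3 14 6 15 17 9 5 11
9<17: swap(8,9), lo=9 mid=10 ⇒ 12 4 10 8 3 14 6 15 9 17 5 11
5<17: swap(9,10), lo=10 mid=11 ⇒ 12 4 10 8 3 14 6 15 9 5 17 11
11<17: swap(10,11), lo=11 mid=12 ⇒ 12 4 10 8 3 14 6 15 9 5 11 17
done. lo=11 hi=11; arr=12 4 10 8 3 14 6 15 9 5 11 17

12 4 10 8 3 14 6 15 9 5 11 17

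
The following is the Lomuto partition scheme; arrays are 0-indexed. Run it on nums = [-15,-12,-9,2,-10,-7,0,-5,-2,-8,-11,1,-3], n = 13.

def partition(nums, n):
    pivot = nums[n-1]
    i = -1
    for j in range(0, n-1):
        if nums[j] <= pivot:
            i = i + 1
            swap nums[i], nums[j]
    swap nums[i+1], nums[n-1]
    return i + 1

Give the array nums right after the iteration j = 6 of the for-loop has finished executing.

[-15,-12,-9,-10,-7,2,0,-5,-2,-8,-11,1,-3]

pivot=-3, i=-1
j=0: -15≤-3, i=0, swap(0,0) ⇒ [-15,-12,-9,2,-10,-7,0,-5,-2,-8,-11,1,-3]
j=1: -12≤-3, i=1, swap(1,1) ⇒ [-15,-12,-9,2,-10,-7,0,-5,-2,-8,-11,1,-3]
j=2: -9≤-3, i=2, swap(2,2) ⇒ [-15,-12,-9,2,-10,-7,0,-5,-2,-8,-11,1,-3]
j=3: 2>-3, skip
j=4: -10≤-3, i=3, swap(3,4) ⇒ [-15,-12,-9,-10,2,-7,0,-5,-2,-8,-11,1,-3]
j=5: -7≤-3, i=4, swap(4,5) ⇒ [-15,-12,-9,-10,-7,2,0,-5,-2,-8,-11,1,-3]
j=6: 0>-3, skip
(after j=6) nums = [-15,-12,-9,-10,-7,2,0,-5,-2,-8,-11,1,-3]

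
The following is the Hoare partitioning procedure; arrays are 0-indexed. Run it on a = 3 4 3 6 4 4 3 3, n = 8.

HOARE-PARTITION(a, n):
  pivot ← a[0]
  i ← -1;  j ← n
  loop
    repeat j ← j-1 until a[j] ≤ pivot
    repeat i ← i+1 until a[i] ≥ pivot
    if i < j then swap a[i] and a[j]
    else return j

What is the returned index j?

pivot = a[0] = 3; i = -1, j = 8
j→7 (a[7]=3≤3), i→0 (a[0]=3≥3); i<j, swap → 3 4 3 6 4 4 3 3
j→6 (a[6]=3≤3), i→1 (a[1]=4≥3); i<j, swap → 3 3 3 6 4 4 4 3
j→2, i→2; i≥j, return j=2. a = 3 3 3 6 4 4 4 3

2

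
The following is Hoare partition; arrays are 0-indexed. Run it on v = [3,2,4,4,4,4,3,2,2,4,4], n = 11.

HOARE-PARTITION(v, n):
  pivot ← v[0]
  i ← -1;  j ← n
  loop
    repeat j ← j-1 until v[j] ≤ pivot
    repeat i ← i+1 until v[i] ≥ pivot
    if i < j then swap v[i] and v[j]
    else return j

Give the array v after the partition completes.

[2,2,2,3,4,4,4,4,3,4,4]

pivot = v[0] = 3; i = -1, j = 11
j→8 (v[8]=2≤3), i→0 (v[0]=3≥3); i<j, swap → [2,2,4,4,4,4,3,2,3,4,4]
j→7 (v[7]=2≤3), i→2 (v[2]=4≥3); i<j, swap → [2,2,2,4,4,4,3,4,3,4,4]
j→6 (v[6]=3≤3), i→3 (v[3]=4≥3); i<j, swap → [2,2,2,3,4,4,4,4,3,4,4]
j→3, i→4; i≥j, return j=3. v = [2,2,2,3,4,4,4,4,3,4,4]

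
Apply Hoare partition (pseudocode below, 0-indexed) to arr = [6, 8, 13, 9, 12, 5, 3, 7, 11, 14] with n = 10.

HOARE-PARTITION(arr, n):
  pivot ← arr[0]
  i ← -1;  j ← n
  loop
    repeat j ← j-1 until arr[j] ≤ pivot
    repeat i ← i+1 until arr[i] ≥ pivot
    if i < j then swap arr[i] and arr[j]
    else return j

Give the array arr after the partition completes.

[3, 5, 13, 9, 12, 8, 6, 7, 11, 14]

pivot = arr[0] = 6; i = -1, j = 10
j→6 (arr[6]=3≤6), i→0 (arr[0]=6≥6); i<j, swap → [3, 8, 13, 9, 12, 5, 6, 7, 11, 14]
j→5 (arr[5]=5≤6), i→1 (arr[1]=8≥6); i<j, swap → [3, 5, 13, 9, 12, 8, 6, 7, 11, 14]
j→1, i→2; i≥j, return j=1. arr = [3, 5, 13, 9, 12, 8, 6, 7, 11, 14]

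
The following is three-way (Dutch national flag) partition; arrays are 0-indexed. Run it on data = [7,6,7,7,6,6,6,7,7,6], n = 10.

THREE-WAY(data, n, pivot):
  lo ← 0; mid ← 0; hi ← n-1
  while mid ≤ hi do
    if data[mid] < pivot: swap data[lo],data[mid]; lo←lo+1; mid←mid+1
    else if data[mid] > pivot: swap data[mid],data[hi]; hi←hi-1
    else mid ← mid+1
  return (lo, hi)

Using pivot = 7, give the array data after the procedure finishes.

[6,6,6,6,6,7,7,7,7,7]

pivot = 7; lo=0, mid=0, hi=9
data[mid]=7=7: mid=1
data[mid]=6<7: swap data[0],data[1]; lo=1,mid=2 → [6,7,7,7,6,6,6,7,7,6]
data[mid]=7=7: mid=3
data[mid]=7=7: mid=4
data[mid]=6<7: swap data[1],data[4]; lo=2,mid=5 → [6,6,7,7,7,6,6,7,7,6]
data[mid]=6<7: swap data[2],data[5]; lo=3,mid=6 → [6,6,6,7,7,7,6,7,7,6]
data[mid]=6<7: swap data[3],data[6]; lo=4,mid=7 → [6,6,6,6,7,7,7,7,7,6]
data[mid]=7=7: mid=8
data[mid]=7=7: mid=9
data[mid]=6<7: swap data[4],data[9]; lo=5,mid=10 → [6,6,6,6,6,7,7,7,7,7]
end: lo=5, hi=9; data = [6,6,6,6,6,7,7,7,7,7]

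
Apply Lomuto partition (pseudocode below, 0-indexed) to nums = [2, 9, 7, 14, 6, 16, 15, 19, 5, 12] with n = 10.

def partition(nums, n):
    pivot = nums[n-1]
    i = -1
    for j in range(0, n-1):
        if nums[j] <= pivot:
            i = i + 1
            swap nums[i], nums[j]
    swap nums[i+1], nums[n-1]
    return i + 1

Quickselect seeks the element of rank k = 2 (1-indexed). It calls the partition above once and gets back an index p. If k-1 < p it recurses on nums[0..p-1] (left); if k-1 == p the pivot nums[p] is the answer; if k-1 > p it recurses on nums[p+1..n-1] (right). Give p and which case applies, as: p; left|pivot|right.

pivot = nums[9] = 12; i = -1
j=0: nums[0]=2 ≤ 12 → i=0, swap nums[0],nums[0] (no change) → [2, 9, 7, 14, 6, 16, 15, 19, 5, 12]
j=1: nums[1]=9 ≤ 12 → i=1, swap nums[1],nums[1] (no change) → [2, 9, 7, 14, 6, 16, 15, 19, 5, 12]
j=2: nums[2]=7 ≤ 12 → i=2, swap nums[2],nums[2] (no change) → [2, 9, 7, 14, 6, 16, 15, 19, 5, 12]
j=3: nums[3]=14 > 12 → no swap
j=4: nums[4]=6 ≤ 12 → i=3, swap nums[3],nums[4] → [2, 9, 7, 6, 14, 16, 15, 19, 5, 12]
j=5: nums[5]=16 > 12 → no swap
j=6: nums[6]=15 > 12 → no swap
j=7: nums[7]=19 > 12 → no swap
j=8: nums[8]=5 ≤ 12 → i=4, swap nums[4],nums[8] → [2, 9, 7, 6, 5, 16, 15, 19, 14, 12]
final swap nums[5],nums[9] → [2, 9, 7, 6, 5, 12, 15, 19, 14, 16]; return 5
p = 5; k-1 = 1 < 5 ⇒ left

5; left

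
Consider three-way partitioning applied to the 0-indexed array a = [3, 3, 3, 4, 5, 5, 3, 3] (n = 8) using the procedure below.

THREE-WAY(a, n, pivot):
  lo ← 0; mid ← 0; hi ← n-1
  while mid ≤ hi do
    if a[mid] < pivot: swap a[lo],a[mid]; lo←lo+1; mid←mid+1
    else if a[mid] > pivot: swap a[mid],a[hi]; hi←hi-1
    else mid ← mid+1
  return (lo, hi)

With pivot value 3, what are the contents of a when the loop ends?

[3, 3, 3, 3, 3, 5, 5, 4]

pivot = 3; lo=0, mid=0, hi=7
a[mid]=3=3: mid=1
a[mid]=3=3: mid=2
a[mid]=3=3: mid=3
a[mid]=4>3: swap a[3],a[7]; hi=6 → [3, 3, 3, 3, 5, 5, 3, 4]
a[mid]=3=3: mid=4
a[mid]=5>3: swap a[4],a[6]; hi=5 → [3, 3, 3, 3, 3, 5, 5, 4]
a[mid]=3=3: mid=5
a[mid]=5>3: swap a[5],a[5]; hi=4 → [3, 3, 3, 3, 3, 5, 5, 4]
end: lo=0, hi=4; a = [3, 3, 3, 3, 3, 5, 5, 4]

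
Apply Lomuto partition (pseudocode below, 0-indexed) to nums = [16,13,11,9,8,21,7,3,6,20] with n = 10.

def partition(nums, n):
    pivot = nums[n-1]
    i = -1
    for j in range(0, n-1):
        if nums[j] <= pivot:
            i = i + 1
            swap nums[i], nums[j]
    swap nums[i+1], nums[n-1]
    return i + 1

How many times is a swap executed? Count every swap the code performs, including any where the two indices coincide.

9

pivot=20, i=-1
j=0: 16≤20, i=0, swap(0,0) ⇒ [16,13,11,9,8,21,7,3,6,20]
j=1: 13≤20, i=1, swap(1,1) ⇒ [16,13,11,9,8,21,7,3,6,20]
j=2: 11≤20, i=2, swap(2,2) ⇒ [16,13,11,9,8,21,7,3,6,20]
j=3: 9≤20, i=3, swap(3,3) ⇒ [16,13,11,9,8,21,7,3,6,20]
j=4: 8≤20, i=4, swap(4,4) ⇒ [16,13,11,9,8,21,7,3,6,20]
j=5: 21>20, skip
j=6: 7≤20, i=5, swap(5,6) ⇒ [16,13,11,9,8,7,21,3,6,20]
j=7: 3≤20, i=6, swap(6,7) ⇒ [16,13,11,9,8,7,3,21,6,20]
j=8: 6≤20, i=7, swap(7,8) ⇒ [16,13,11,9,8,7,3,6,21,20]
swap(8,9) ⇒ [16,13,11,9,8,7,3,6,20,21]; return 8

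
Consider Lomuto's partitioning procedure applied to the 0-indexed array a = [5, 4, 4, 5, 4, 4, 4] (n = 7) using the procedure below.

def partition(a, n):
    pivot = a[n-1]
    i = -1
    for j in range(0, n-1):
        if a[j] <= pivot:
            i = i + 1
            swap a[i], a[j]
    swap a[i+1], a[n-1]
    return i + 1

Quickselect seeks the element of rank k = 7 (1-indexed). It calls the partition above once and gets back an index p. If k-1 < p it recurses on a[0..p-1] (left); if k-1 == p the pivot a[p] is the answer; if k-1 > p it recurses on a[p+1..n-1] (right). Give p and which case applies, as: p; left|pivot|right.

pivot=4, i=-1
j=0: 5>4, skip
j=1: 4≤4, i=0, swap(0,1) ⇒ [4, 5, 4, 5, 4, 4, 4]
j=2: 4≤4, i=1, swap(1,2) ⇒ [4, 4, 5, 5, 4, 4, 4]
j=3: 5>4, skip
j=4: 4≤4, i=2, swap(2,4) ⇒ [4, 4, 4, 5, 5, 4, 4]
j=5: 4≤4, i=3, swap(3,5) ⇒ [4, 4, 4, 4, 5, 5, 4]
swap(4,6) ⇒ [4, 4, 4, 4, 4, 5, 5]; return 4
p = 4; k-1 = 6 > 4 ⇒ right

4; right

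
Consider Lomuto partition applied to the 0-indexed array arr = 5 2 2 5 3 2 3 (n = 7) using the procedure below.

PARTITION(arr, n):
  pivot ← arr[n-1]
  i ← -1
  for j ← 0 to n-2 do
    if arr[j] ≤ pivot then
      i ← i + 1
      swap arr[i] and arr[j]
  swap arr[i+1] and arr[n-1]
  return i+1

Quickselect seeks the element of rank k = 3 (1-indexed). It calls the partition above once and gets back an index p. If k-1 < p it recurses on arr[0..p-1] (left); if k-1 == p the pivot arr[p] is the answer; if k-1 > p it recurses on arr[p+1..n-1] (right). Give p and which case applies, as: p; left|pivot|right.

4; left

pivot=3, i=-1
j=0: 5>3, skip
j=1: 2≤3, i=0, swap(0,1) ⇒ 2 5 2 5 3 2 3
j=2: 2≤3, i=1, swap(1,2) ⇒ 2 2 5 5 3 2 3
j=3: 5>3, skip
j=4: 3≤3, i=2, swap(2,4) ⇒ 2 2 3 5 5 2 3
j=5: 2≤3, i=3, swap(3,5) ⇒ 2 2 3 2 5 5 3
swap(4,6) ⇒ 2 2 3 2 3 5 5; return 4
p = 4; k-1 = 2 < 4 ⇒ left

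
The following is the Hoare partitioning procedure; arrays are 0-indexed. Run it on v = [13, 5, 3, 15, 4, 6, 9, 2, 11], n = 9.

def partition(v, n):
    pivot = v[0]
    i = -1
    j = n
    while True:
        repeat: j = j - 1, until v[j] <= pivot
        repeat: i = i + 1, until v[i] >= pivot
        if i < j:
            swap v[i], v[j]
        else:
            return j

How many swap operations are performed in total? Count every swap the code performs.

pivot = v[0] = 13; i = -1, j = 9
j→8 (v[8]=11≤13), i→0 (v[0]=13≥13); i<j, swap → [11, 5, 3, 15, 4, 6, 9, 2, 13]
j→7 (v[7]=2≤13), i→3 (v[3]=15≥13); i<j, swap → [11, 5, 3, 2, 4, 6, 9, 15, 13]
j→6, i→7; i≥j, return j=6. v = [11, 5, 3, 2, 4, 6, 9, 15, 13]

2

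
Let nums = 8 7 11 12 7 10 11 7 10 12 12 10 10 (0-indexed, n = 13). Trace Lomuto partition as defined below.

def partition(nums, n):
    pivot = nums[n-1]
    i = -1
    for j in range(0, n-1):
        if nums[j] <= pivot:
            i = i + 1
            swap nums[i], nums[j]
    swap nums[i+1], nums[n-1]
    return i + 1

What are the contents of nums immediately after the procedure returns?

pivot = nums[12] = 10; i = -1
j=0: nums[0]=8 ≤ 10 → i=0, swap nums[0],nums[0] (no change) → 8 7 11 12 7 10 11 7 10 12 12 10 10
j=1: nums[1]=7 ≤ 10 → i=1, swap nums[1],nums[1] (no change) → 8 7 11 12 7 10 11 7 10 12 12 10 10
j=2: nums[2]=11 > 10 → no swap
j=3: nums[3]=12 > 10 → no swap
j=4: nums[4]=7 ≤ 10 → i=2, swap nums[2],nums[4] → 8 7 7 12 11 10 11 7 10 12 12 10 10
j=5: nums[5]=10 ≤ 10 → i=3, swap nums[3],nums[5] → 8 7 7 10 11 12 11 7 10 12 12 10 10
j=6: nums[6]=11 > 10 → no swap
j=7: nums[7]=7 ≤ 10 → i=4, swap nums[4],nums[7] → 8 7 7 10 7 12 11 11 10 12 12 10 10
j=8: nums[8]=10 ≤ 10 → i=5, swap nums[5],nums[8] → 8 7 7 10 7 10 11 11 12 12 12 10 10
j=9: nums[9]=12 > 10 → no swap
j=10: nums[10]=12 > 10 → no swap
j=11: nums[11]=10 ≤ 10 → i=6, swap nums[6],nums[11] → 8 7 7 10 7 10 10 11 12 12 12 11 10
final swap nums[7],nums[12] → 8 7 7 10 7 10 10 10 12 12 12 11 11; return 7

8 7 7 10 7 10 10 10 12 12 12 11 11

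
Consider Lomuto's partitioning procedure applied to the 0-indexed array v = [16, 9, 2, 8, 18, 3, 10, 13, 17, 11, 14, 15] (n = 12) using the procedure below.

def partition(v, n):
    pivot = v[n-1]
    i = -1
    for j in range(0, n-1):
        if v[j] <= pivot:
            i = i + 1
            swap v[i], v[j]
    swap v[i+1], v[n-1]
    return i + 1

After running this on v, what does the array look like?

pivot = v[11] = 15; i = -1
j=0: v[0]=16 > 15 → no swap
j=1: v[1]=9 ≤ 15 → i=0, swap v[0],v[1] → [9, 16, 2, 8, 18, 3, 10, 13, 17, 11, 14, 15]
j=2: v[2]=2 ≤ 15 → i=1, swap v[1],v[2] → [9, 2, 16, 8, 18, 3, 10, 13, 17, 11, 14, 15]
j=3: v[3]=8 ≤ 15 → i=2, swap v[2],v[3] → [9, 2, 8, 16, 18, 3, 10, 13, 17, 11, 14, 15]
j=4: v[4]=18 > 15 → no swap
j=5: v[5]=3 ≤ 15 → i=3, swap v[3],v[5] → [9, 2, 8, 3, 18, 16, 10, 13, 17, 11, 14, 15]
j=6: v[6]=10 ≤ 15 → i=4, swap v[4],v[6] → [9, 2, 8, 3, 10, 16, 18, 13, 17, 11, 14, 15]
j=7: v[7]=13 ≤ 15 → i=5, swap v[5],v[7] → [9, 2, 8, 3, 10, 13, 18, 16, 17, 11, 14, 15]
j=8: v[8]=17 > 15 → no swap
j=9: v[9]=11 ≤ 15 → i=6, swap v[6],v[9] → [9, 2, 8, 3, 10, 13, 11, 16, 17, 18, 14, 15]
j=10: v[10]=14 ≤ 15 → i=7, swap v[7],v[10] → [9, 2, 8, 3, 10, 13, 11, 14, 17, 18, 16, 15]
final swap v[8],v[11] → [9, 2, 8, 3, 10, 13, 11, 14, 15, 18, 16, 17]; return 8

[9, 2, 8, 3, 10, 13, 11, 14, 15, 18, 16, 17]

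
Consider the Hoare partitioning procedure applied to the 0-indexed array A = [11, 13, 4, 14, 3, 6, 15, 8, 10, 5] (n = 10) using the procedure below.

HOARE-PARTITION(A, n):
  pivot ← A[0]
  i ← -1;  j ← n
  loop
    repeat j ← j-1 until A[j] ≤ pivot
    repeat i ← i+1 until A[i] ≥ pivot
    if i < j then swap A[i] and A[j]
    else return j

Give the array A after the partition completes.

pivot = A[0] = 11; i = -1, j = 10
j→9 (A[9]=5≤11), i→0 (A[0]=11≥11); i<j, swap → [5, 13, 4, 14, 3, 6, 15, 8, 10, 11]
j→8 (A[8]=10≤11), i→1 (A[1]=13≥11); i<j, swap → [5, 10, 4, 14, 3, 6, 15, 8, 13, 11]
j→7 (A[7]=8≤11), i→3 (A[3]=14≥11); i<j, swap → [5, 10, 4, 8, 3, 6, 15, 14, 13, 11]
j→5, i→6; i≥j, return j=5. A = [5, 10, 4, 8, 3, 6, 15, 14, 13, 11]

[5, 10, 4, 8, 3, 6, 15, 14, 13, 11]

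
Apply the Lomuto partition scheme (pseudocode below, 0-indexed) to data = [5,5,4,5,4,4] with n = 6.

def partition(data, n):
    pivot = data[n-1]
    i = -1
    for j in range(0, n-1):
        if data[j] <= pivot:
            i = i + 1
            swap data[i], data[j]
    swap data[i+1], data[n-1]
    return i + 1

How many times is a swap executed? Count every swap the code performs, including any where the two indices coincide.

pivot = data[5] = 4; i = -1
j=0: data[0]=5 > 4 → no swap
j=1: data[1]=5 > 4 → no swap
j=2: data[2]=4 ≤ 4 → i=0, swap data[0],data[2] → [4,5,5,5,4,4]
j=3: data[3]=5 > 4 → no swap
j=4: data[4]=4 ≤ 4 → i=1, swap data[1],data[4] → [4,4,5,5,5,4]
final swap data[2],data[5] → [4,4,4,5,5,5]; return 2

3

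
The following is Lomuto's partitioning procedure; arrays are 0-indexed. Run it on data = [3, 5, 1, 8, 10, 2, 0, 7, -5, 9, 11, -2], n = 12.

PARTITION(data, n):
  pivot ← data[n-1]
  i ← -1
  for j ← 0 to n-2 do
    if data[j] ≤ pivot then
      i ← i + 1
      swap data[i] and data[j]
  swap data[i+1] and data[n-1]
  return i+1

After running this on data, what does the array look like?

pivot = data[11] = -2; i = -1
j=0: data[0]=3 > -2 → no swap
j=1: data[1]=5 > -2 → no swap
j=2: data[2]=1 > -2 → no swap
j=3: data[3]=8 > -2 → no swap
j=4: data[4]=10 > -2 → no swap
j=5: data[5]=2 > -2 → no swap
j=6: data[6]=0 > -2 → no swap
j=7: data[7]=7 > -2 → no swap
j=8: data[8]=-5 ≤ -2 → i=0, swap data[0],data[8] → [-5, 5, 1, 8, 10, 2, 0, 7, 3, 9, 11, -2]
j=9: data[9]=9 > -2 → no swap
j=10: data[10]=11 > -2 → no swap
final swap data[1],data[11] → [-5, -2, 1, 8, 10, 2, 0, 7, 3, 9, 11, 5]; return 1

[-5, -2, 1, 8, 10, 2, 0, 7, 3, 9, 11, 5]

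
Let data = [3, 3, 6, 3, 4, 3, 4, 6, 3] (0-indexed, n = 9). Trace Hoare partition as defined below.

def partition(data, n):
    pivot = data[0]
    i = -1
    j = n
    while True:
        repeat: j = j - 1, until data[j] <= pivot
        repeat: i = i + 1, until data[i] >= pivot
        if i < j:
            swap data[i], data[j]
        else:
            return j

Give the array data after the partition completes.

[3, 3, 3, 6, 4, 3, 4, 6, 3]

pivot = data[0] = 3; i = -1, j = 9
j→8 (data[8]=3≤3), i→0 (data[0]=3≥3); i<j, swap → [3, 3, 6, 3, 4, 3, 4, 6, 3]
j→5 (data[5]=3≤3), i→1 (data[1]=3≥3); i<j, swap → [3, 3, 6, 3, 4, 3, 4, 6, 3]
j→3 (data[3]=3≤3), i→2 (data[2]=6≥3); i<j, swap → [3, 3, 3, 6, 4, 3, 4, 6, 3]
j→2, i→3; i≥j, return j=2. data = [3, 3, 3, 6, 4, 3, 4, 6, 3]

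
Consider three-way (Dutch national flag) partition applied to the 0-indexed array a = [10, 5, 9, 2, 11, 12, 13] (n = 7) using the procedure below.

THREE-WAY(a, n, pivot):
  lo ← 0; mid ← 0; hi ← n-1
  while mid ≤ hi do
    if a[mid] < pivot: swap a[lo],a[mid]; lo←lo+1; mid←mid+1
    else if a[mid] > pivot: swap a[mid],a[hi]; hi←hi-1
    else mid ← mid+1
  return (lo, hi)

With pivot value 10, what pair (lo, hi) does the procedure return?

pivot = 10; lo=0, mid=0, hi=6
a[mid]=10=10: mid=1
a[mid]=5<10: swap a[0],a[1]; lo=1,mid=2 → [5, 10, 9, 2, 11, 12, 13]
a[mid]=9<10: swap a[1],a[2]; lo=2,mid=3 → [5, 9, 10, 2, 11, 12, 13]
a[mid]=2<10: swap a[2],a[3]; lo=3,mid=4 → [5, 9, 2, 10, 11, 12, 13]
a[mid]=11>10: swap a[4],a[6]; hi=5 → [5, 9, 2, 10, 13, 12, 11]
a[mid]=13>10: swap a[4],a[5]; hi=4 → [5, 9, 2, 10, 12, 13, 11]
a[mid]=12>10: swap a[4],a[4]; hi=3 → [5, 9, 2, 10, 12, 13, 11]
end: lo=3, hi=3; a = [5, 9, 2, 10, 12, 13, 11]

(3, 3)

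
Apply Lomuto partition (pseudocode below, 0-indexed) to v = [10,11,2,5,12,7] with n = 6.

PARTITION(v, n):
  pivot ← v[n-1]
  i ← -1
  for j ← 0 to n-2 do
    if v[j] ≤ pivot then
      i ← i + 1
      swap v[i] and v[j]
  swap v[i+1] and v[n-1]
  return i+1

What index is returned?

2

pivot = v[5] = 7; i = -1
j=0: v[0]=10 > 7 → no swap
j=1: v[1]=11 > 7 → no swap
j=2: v[2]=2 ≤ 7 → i=0, swap v[0],v[2] → [2,11,10,5,12,7]
j=3: v[3]=5 ≤ 7 → i=1, swap v[1],v[3] → [2,5,10,11,12,7]
j=4: v[4]=12 > 7 → no swap
final swap v[2],v[5] → [2,5,7,11,12,10]; return 2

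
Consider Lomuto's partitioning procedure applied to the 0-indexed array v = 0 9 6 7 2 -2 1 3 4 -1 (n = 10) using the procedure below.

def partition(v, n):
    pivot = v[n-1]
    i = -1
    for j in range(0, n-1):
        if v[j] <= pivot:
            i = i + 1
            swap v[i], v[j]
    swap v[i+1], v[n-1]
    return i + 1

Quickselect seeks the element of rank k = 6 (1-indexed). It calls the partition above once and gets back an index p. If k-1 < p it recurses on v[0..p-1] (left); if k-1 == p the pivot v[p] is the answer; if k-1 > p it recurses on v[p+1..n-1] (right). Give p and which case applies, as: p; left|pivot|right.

pivot=-1, i=-1
j=0: 0>-1, skip
j=1: 9>-1, skip
j=2: 6>-1, skip
j=3: 7>-1, skip
j=4: 2>-1, skip
j=5: -2≤-1, i=0, swap(0,5) ⇒ -2 9 6 7 2 0 1 3 4 -1
j=6: 1>-1, skip
j=7: 3>-1, skip
j=8: 4>-1, skip
swap(1,9) ⇒ -2 -1 6 7 2 0 1 3 4 9; return 1
p = 1; k-1 = 5 > 1 ⇒ right

1; right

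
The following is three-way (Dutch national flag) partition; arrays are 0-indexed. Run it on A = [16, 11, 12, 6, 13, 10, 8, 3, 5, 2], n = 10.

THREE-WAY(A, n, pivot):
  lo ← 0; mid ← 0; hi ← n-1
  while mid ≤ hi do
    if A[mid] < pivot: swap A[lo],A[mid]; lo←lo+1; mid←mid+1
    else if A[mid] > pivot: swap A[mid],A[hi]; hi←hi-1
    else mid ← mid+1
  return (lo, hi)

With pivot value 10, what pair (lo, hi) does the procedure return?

(5, 5)

lo=0 mid=0 hi=9
16>10: swap(0,9), hi=8 ⇒ [2, 11, 12, 6, 13, 10, 8, 3, 5, 16]
2<10: swap(0,0), lo=1 mid=1 ⇒ [2, 11, 12, 6, 13, 10, 8, 3, 5, 16]
11>10: swap(1,8), hi=7 ⇒ [2, 5, 12, 6, 13, 10, 8, 3, 11, 16]
5<10: swap(1,1), lo=2 mid=2 ⇒ [2, 5, 12, 6, 13, 10, 8, 3, 11, 16]
12>10: swap(2,7), hi=6 ⇒ [2, 5, 3, 6, 13, 10, 8, 12, 11, 16]
3<10: swap(2,2), lo=3 mid=3 ⇒ [2, 5, 3, 6, 13, 10, 8, 12, 11, 16]
6<10: swap(3,3), lo=4 mid=4 ⇒ [2, 5, 3, 6, 13, 10, 8, 12, 11, 16]
13>10: swap(4,6), hi=5 ⇒ [2, 5, 3, 6, 8, 10, 13, 12, 11, 16]
8<10: swap(4,4), lo=5 mid=5 ⇒ [2, 5, 3, 6, 8, 10, 13, 12, 11, 16]
10=10: mid=6
done. lo=5 hi=5; A=[2, 5, 3, 6, 8, 10, 13, 12, 11, 16]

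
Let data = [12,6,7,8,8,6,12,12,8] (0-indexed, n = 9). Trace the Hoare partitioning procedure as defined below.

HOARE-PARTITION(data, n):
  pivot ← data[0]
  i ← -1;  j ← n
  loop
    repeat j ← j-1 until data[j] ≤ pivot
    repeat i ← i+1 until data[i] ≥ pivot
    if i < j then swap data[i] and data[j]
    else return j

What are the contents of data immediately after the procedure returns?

pivot=12
j stops at 8 (8), i stops at 0 (12); swap ⇒ [8,6,7,8,8,6,12,12,12]
j stops at 7 (12), i stops at 6 (12); swap ⇒ [8,6,7,8,8,6,12,12,12]
j stops at 6, i stops at 7; i≥j ⇒ return 6. data=[8,6,7,8,8,6,12,12,12]

[8,6,7,8,8,6,12,12,12]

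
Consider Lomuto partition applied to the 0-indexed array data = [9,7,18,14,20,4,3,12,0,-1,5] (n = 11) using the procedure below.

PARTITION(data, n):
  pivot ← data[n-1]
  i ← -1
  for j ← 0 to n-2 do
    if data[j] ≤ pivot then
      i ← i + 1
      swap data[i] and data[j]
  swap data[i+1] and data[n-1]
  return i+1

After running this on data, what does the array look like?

[4,3,0,-1,5,9,7,12,18,14,20]

pivot = data[10] = 5; i = -1
j=0: data[0]=9 > 5 → no swap
j=1: data[1]=7 > 5 → no swap
j=2: data[2]=18 > 5 → no swap
j=3: data[3]=14 > 5 → no swap
j=4: data[4]=20 > 5 → no swap
j=5: data[5]=4 ≤ 5 → i=0, swap data[0],data[5] → [4,7,18,14,20,9,3,12,0,-1,5]
j=6: data[6]=3 ≤ 5 → i=1, swap data[1],data[6] → [4,3,18,14,20,9,7,12,0,-1,5]
j=7: data[7]=12 > 5 → no swap
j=8: data[8]=0 ≤ 5 → i=2, swap data[2],data[8] → [4,3,0,14,20,9,7,12,18,-1,5]
j=9: data[9]=-1 ≤ 5 → i=3, swap data[3],data[9] → [4,3,0,-1,20,9,7,12,18,14,5]
final swap data[4],data[10] → [4,3,0,-1,5,9,7,12,18,14,20]; return 4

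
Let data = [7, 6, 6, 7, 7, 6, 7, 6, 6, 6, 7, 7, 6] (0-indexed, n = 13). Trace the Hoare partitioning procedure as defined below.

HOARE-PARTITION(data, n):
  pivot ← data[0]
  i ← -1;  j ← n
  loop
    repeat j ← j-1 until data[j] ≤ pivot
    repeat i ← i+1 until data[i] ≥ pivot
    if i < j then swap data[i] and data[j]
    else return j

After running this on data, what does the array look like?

[6, 6, 6, 7, 7, 6, 6, 6, 6, 7, 7, 7, 7]

pivot=7
j stops at 12 (6), i stops at 0 (7); swap ⇒ [6, 6, 6, 7, 7, 6, 7, 6, 6, 6, 7, 7, 7]
j stops at 11 (7), i stops at 3 (7); swap ⇒ [6, 6, 6, 7, 7, 6, 7, 6, 6, 6, 7, 7, 7]
j stops at 10 (7), i stops at 4 (7); swap ⇒ [6, 6, 6, 7, 7, 6, 7, 6, 6, 6, 7, 7, 7]
j stops at 9 (6), i stops at 6 (7); swap ⇒ [6, 6, 6, 7, 7, 6, 6, 6, 6, 7, 7, 7, 7]
j stops at 8, i stops at 9; i≥j ⇒ return 8. data=[6, 6, 6, 7, 7, 6, 6, 6, 6, 7, 7, 7, 7]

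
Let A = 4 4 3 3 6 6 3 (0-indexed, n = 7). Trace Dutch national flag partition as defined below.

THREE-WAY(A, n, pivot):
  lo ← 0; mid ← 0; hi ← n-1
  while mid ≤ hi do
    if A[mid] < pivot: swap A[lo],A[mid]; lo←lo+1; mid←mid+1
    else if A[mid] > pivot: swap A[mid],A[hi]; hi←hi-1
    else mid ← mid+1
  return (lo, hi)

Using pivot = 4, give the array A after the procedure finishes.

pivot = 4; lo=0, mid=0, hi=6
A[mid]=4=4: mid=1
A[mid]=4=4: mid=2
A[mid]=3<4: swap A[0],A[2]; lo=1,mid=3 → 3 4 4 3 6 6 3
A[mid]=3<4: swap A[1],A[3]; lo=2,mid=4 → 3 3 4 4 6 6 3
A[mid]=6>4: swap A[4],A[6]; hi=5 → 3 3 4 4 3 6 6
A[mid]=3<4: swap A[2],A[4]; lo=3,mid=5 → 3 3 3 4 4 6 6
A[mid]=6>4: swap A[5],A[5]; hi=4 → 3 3 3 4 4 6 6
end: lo=3, hi=4; A = 3 3 3 4 4 6 6

3 3 3 4 4 6 6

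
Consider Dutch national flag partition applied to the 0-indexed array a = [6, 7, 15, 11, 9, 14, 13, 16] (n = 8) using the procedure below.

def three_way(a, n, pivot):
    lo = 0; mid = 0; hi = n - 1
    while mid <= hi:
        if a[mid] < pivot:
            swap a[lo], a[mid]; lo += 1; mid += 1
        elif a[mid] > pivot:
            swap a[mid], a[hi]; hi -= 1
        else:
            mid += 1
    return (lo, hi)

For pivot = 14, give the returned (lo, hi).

(5, 5)

pivot = 14; lo=0, mid=0, hi=7
a[mid]=6<14: swap a[0],a[0]; lo=1,mid=1 → [6, 7, 15, 11, 9, 14, 13, 16]
a[mid]=7<14: swap a[1],a[1]; lo=2,mid=2 → [6, 7, 15, 11, 9, 14, 13, 16]
a[mid]=15>14: swap a[2],a[7]; hi=6 → [6, 7, 16, 11, 9, 14, 13, 15]
a[mid]=16>14: swap a[2],a[6]; hi=5 → [6, 7, 13, 11, 9, 14, 16, 15]
a[mid]=13<14: swap a[2],a[2]; lo=3,mid=3 → [6, 7, 13, 11, 9, 14, 16, 15]
a[mid]=11<14: swap a[3],a[3]; lo=4,mid=4 → [6, 7, 13, 11, 9, 14, 16, 15]
a[mid]=9<14: swap a[4],a[4]; lo=5,mid=5 → [6, 7, 13, 11, 9, 14, 16, 15]
a[mid]=14=14: mid=6
end: lo=5, hi=5; a = [6, 7, 13, 11, 9, 14, 16, 15]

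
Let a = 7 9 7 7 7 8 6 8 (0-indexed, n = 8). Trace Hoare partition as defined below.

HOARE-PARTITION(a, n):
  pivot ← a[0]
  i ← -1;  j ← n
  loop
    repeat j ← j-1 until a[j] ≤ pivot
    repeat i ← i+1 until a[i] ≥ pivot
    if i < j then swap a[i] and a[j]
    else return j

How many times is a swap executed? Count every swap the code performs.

3

pivot = a[0] = 7; i = -1, j = 8
j→6 (a[6]=6≤7), i→0 (a[0]=7≥7); i<j, swap → 6 9 7 7 7 8 7 8
j→4 (a[4]=7≤7), i→1 (a[1]=9≥7); i<j, swap → 6 7 7 7 9 8 7 8
j→3 (a[3]=7≤7), i→2 (a[2]=7≥7); i<j, swap → 6 7 7 7 9 8 7 8
j→2, i→3; i≥j, return j=2. a = 6 7 7 7 9 8 7 8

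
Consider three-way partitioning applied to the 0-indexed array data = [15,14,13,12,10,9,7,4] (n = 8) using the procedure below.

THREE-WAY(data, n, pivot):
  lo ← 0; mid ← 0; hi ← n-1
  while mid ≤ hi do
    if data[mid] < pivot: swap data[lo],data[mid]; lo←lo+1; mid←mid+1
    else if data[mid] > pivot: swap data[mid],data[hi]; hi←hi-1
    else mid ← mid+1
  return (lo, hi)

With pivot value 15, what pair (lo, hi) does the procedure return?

(7, 7)

pivot = 15; lo=0, mid=0, hi=7
data[mid]=15=15: mid=1
data[mid]=14<15: swap data[0],data[1]; lo=1,mid=2 → [14,15,13,12,10,9,7,4]
data[mid]=13<15: swap data[1],data[2]; lo=2,mid=3 → [14,13,15,12,10,9,7,4]
data[mid]=12<15: swap data[2],data[3]; lo=3,mid=4 → [14,13,12,15,10,9,7,4]
data[mid]=10<15: swap data[3],data[4]; lo=4,mid=5 → [14,13,12,10,15,9,7,4]
data[mid]=9<15: swap data[4],data[5]; lo=5,mid=6 → [14,13,12,10,9,15,7,4]
data[mid]=7<15: swap data[5],data[6]; lo=6,mid=7 → [14,13,12,10,9,7,15,4]
data[mid]=4<15: swap data[6],data[7]; lo=7,mid=8 → [14,13,12,10,9,7,4,15]
end: lo=7, hi=7; data = [14,13,12,10,9,7,4,15]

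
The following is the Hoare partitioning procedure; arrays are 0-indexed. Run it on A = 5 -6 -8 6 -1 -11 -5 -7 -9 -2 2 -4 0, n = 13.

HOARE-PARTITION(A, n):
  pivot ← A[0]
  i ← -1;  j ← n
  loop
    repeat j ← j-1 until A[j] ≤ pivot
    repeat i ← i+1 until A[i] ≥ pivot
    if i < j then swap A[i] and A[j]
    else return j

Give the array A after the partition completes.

pivot = A[0] = 5; i = -1, j = 13
j→12 (A[12]=0≤5), i→0 (A[0]=5≥5); i<j, swap → 0 -6 -8 6 -1 -11 -5 -7 -9 -2 2 -4 5
j→11 (A[11]=-4≤5), i→3 (A[3]=6≥5); i<j, swap → 0 -6 -8 -4 -1 -11 -5 -7 -9 -2 2 6 5
j→10, i→11; i≥j, return j=10. A = 0 -6 -8 -4 -1 -11 -5 -7 -9 -2 2 6 5

0 -6 -8 -4 -1 -11 -5 -7 -9 -2 2 6 5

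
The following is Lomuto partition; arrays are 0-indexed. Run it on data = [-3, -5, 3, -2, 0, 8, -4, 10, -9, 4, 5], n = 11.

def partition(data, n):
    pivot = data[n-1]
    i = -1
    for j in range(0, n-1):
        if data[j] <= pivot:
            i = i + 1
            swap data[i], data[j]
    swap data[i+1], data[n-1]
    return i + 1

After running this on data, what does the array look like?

[-3, -5, 3, -2, 0, -4, -9, 4, 5, 10, 8]

pivot=5, i=-1
j=0: -3≤5, i=0, swap(0,0) ⇒ [-3, -5, 3, -2, 0, 8, -4, 10, -9, 4, 5]
j=1: -5≤5, i=1, swap(1,1) ⇒ [-3, -5, 3, -2, 0, 8, -4, 10, -9, 4, 5]
j=2: 3≤5, i=2, swap(2,2) ⇒ [-3, -5, 3, -2, 0, 8, -4, 10, -9, 4, 5]
j=3: -2≤5, i=3, swap(3,3) ⇒ [-3, -5, 3, -2, 0, 8, -4, 10, -9, 4, 5]
j=4: 0≤5, i=4, swap(4,4) ⇒ [-3, -5, 3, -2, 0, 8, -4, 10, -9, 4, 5]
j=5: 8>5, skip
j=6: -4≤5, i=5, swap(5,6) ⇒ [-3, -5, 3, -2, 0, -4, 8, 10, -9, 4, 5]
j=7: 10>5, skip
j=8: -9≤5, i=6, swap(6,8) ⇒ [-3, -5, 3, -2, 0, -4, -9, 10, 8, 4, 5]
j=9: 4≤5, i=7, swap(7,9) ⇒ [-3, -5, 3, -2, 0, -4, -9, 4, 8, 10, 5]
swap(8,10) ⇒ [-3, -5, 3, -2, 0, -4, -9, 4, 5, 10, 8]; return 8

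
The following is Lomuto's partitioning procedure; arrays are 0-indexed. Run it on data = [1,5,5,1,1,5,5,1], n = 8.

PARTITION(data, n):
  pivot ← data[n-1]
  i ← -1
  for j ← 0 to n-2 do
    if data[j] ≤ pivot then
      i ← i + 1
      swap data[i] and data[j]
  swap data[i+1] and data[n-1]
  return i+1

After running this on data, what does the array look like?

[1,1,1,1,5,5,5,5]

pivot = data[7] = 1; i = -1
j=0: data[0]=1 ≤ 1 → i=0, swap data[0],data[0] (no change) → [1,5,5,1,1,5,5,1]
j=1: data[1]=5 > 1 → no swap
j=2: data[2]=5 > 1 → no swap
j=3: data[3]=1 ≤ 1 → i=1, swap data[1],data[3] → [1,1,5,5,1,5,5,1]
j=4: data[4]=1 ≤ 1 → i=2, swap data[2],data[4] → [1,1,1,5,5,5,5,1]
j=5: data[5]=5 > 1 → no swap
j=6: data[6]=5 > 1 → no swap
final swap data[3],data[7] → [1,1,1,1,5,5,5,5]; return 3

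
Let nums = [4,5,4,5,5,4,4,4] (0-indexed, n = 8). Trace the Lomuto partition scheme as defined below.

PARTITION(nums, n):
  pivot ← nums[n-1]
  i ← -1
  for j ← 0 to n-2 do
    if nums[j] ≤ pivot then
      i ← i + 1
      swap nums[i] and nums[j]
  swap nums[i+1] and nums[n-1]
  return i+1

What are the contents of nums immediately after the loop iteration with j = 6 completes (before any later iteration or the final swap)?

[4,4,4,4,5,5,5,4]

pivot=4, i=-1
j=0: 4≤4, i=0, swap(0,0) ⇒ [4,5,4,5,5,4,4,4]
j=1: 5>4, skip
j=2: 4≤4, i=1, swap(1,2) ⇒ [4,4,5,5,5,4,4,4]
j=3: 5>4, skip
j=4: 5>4, skip
j=5: 4≤4, i=2, swap(2,5) ⇒ [4,4,4,5,5,5,4,4]
j=6: 4≤4, i=3, swap(3,6) ⇒ [4,4,4,4,5,5,5,4]
(after j=6) nums = [4,4,4,4,5,5,5,4]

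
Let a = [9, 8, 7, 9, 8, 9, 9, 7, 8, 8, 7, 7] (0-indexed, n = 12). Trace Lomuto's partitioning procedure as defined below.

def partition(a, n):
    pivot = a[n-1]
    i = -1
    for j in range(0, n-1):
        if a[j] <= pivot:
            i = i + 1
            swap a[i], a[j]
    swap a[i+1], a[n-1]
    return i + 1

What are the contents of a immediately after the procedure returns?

[7, 7, 7, 7, 8, 9, 9, 8, 8, 8, 9, 9]

pivot=7, i=-1
j=0: 9>7, skip
j=1: 8>7, skip
j=2: 7≤7, i=0, swap(0,2) ⇒ [7, 8, 9, 9, 8, 9, 9, 7, 8, 8, 7, 7]
j=3: 9>7, skip
j=4: 8>7, skip
j=5: 9>7, skip
j=6: 9>7, skip
j=7: 7≤7, i=1, swap(1,7) ⇒ [7, 7, 9, 9, 8, 9, 9, 8, 8, 8, 7, 7]
j=8: 8>7, skip
j=9: 8>7, skip
j=10: 7≤7, i=2, swap(2,10) ⇒ [7, 7, 7, 9, 8, 9, 9, 8, 8, 8, 9, 7]
swap(3,11) ⇒ [7, 7, 7, 7, 8, 9, 9, 8, 8, 8, 9, 9]; return 3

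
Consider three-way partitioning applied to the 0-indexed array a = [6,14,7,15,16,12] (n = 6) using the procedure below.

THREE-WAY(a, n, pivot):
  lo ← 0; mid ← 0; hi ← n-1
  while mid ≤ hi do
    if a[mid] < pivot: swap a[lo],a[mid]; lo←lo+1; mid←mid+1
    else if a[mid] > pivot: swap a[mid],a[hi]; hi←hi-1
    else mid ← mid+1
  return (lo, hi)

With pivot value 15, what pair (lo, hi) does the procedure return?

(4, 4)

lo=0 mid=0 hi=5
6<15: swap(0,0), lo=1 mid=1 ⇒ [6,14,7,15,16,12]
14<15: swap(1,1), lo=2 mid=2 ⇒ [6,14,7,15,16,12]
7<15: swap(2,2), lo=3 mid=3 ⇒ [6,14,7,15,16,12]
15=15: mid=4
16>15: swap(4,5), hi=4 ⇒ [6,14,7,15,12,16]
12<15: swap(3,4), lo=4 mid=5 ⇒ [6,14,7,12,15,16]
done. lo=4 hi=4; a=[6,14,7,12,15,16]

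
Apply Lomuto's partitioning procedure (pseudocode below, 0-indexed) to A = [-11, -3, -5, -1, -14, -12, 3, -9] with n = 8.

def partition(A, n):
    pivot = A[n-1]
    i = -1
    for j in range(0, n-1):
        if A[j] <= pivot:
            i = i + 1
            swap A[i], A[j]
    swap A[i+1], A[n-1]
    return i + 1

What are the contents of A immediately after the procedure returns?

[-11, -14, -12, -9, -3, -5, 3, -1]

pivot = A[7] = -9; i = -1
j=0: A[0]=-11 ≤ -9 → i=0, swap A[0],A[0] (no change) → [-11, -3, -5, -1, -14, -12, 3, -9]
j=1: A[1]=-3 > -9 → no swap
j=2: A[2]=-5 > -9 → no swap
j=3: A[3]=-1 > -9 → no swap
j=4: A[4]=-14 ≤ -9 → i=1, swap A[1],A[4] → [-11, -14, -5, -1, -3, -12, 3, -9]
j=5: A[5]=-12 ≤ -9 → i=2, swap A[2],A[5] → [-11, -14, -12, -1, -3, -5, 3, -9]
j=6: A[6]=3 > -9 → no swap
final swap A[3],A[7] → [-11, -14, -12, -9, -3, -5, 3, -1]; return 3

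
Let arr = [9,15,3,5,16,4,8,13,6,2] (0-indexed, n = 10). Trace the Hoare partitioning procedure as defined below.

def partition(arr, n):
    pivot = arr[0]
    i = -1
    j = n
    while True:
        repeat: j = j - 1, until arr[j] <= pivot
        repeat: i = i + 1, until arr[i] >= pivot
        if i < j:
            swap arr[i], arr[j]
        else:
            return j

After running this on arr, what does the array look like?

[2,6,3,5,8,4,16,13,15,9]

pivot=9
j stops at 9 (2), i stops at 0 (9); swap ⇒ [2,15,3,5,16,4,8,13,6,9]
j stops at 8 (6), i stops at 1 (15); swap ⇒ [2,6,3,5,16,4,8,13,15,9]
j stops at 6 (8), i stops at 4 (16); swap ⇒ [2,6,3,5,8,4,16,13,15,9]
j stops at 5, i stops at 6; i≥j ⇒ return 5. arr=[2,6,3,5,8,4,16,13,15,9]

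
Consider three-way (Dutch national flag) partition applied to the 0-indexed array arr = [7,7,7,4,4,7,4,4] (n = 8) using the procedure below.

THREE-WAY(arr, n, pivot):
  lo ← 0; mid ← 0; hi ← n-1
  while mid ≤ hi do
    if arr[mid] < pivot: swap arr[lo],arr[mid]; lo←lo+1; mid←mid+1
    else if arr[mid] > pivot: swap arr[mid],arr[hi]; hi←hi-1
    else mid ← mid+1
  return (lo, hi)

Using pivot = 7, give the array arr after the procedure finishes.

lo=0 mid=0 hi=7
7=7: mid=1
7=7: mid=2
7=7: mid=3
4<7: swap(0,3), lo=1 mid=4 ⇒ [4,7,7,7,4,7,4,4]
4<7: swap(1,4), lo=2 mid=5 ⇒ [4,4,7,7,7,7,4,4]
7=7: mid=6
4<7: swap(2,6), lo=3 mid=7 ⇒ [4,4,4,7,7,7,7,4]
4<7: swap(3,7), lo=4 mid=8 ⇒ [4,4,4,4,7,7,7,7]
done. lo=4 hi=7; arr=[4,4,4,4,7,7,7,7]

[4,4,4,4,7,7,7,7]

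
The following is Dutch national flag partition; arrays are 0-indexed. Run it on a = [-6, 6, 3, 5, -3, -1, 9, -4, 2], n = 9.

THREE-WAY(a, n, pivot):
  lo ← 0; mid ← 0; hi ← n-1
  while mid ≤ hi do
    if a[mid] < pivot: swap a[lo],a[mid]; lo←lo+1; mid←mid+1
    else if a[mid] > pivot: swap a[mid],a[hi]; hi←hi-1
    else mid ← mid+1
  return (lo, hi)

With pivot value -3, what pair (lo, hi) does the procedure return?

pivot = -3; lo=0, mid=0, hi=8
a[mid]=-6<-3: swap a[0],a[0]; lo=1,mid=1 → [-6, 6, 3, 5, -3, -1, 9, -4, 2]
a[mid]=6>-3: swap a[1],a[8]; hi=7 → [-6, 2, 3, 5, -3, -1, 9, -4, 6]
a[mid]=2>-3: swap a[1],a[7]; hi=6 → [-6, -4, 3, 5, -3, -1, 9, 2, 6]
a[mid]=-4<-3: swap a[1],a[1]; lo=2,mid=2 → [-6, -4, 3, 5, -3, -1, 9, 2, 6]
a[mid]=3>-3: swap a[2],a[6]; hi=5 → [-6, -4, 9, 5, -3, -1, 3, 2, 6]
a[mid]=9>-3: swap a[2],a[5]; hi=4 → [-6, -4, -1, 5, -3, 9, 3, 2, 6]
a[mid]=-1>-3: swap a[2],a[4]; hi=3 → [-6, -4, -3, 5, -1, 9, 3, 2, 6]
a[mid]=-3=-3: mid=3
a[mid]=5>-3: swap a[3],a[3]; hi=2 → [-6, -4, -3, 5, -1, 9, 3, 2, 6]
end: lo=2, hi=2; a = [-6, -4, -3, 5, -1, 9, 3, 2, 6]

(2, 2)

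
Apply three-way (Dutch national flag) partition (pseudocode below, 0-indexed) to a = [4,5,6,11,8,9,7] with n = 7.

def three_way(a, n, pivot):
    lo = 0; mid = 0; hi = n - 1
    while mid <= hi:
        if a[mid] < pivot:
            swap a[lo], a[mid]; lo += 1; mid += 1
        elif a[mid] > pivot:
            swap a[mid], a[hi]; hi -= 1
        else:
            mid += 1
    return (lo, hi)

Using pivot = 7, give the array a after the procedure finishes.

[4,5,6,7,9,8,11]

lo=0 mid=0 hi=6
4<7: swap(0,0), lo=1 mid=1 ⇒ [4,5,6,11,8,9,7]
5<7: swap(1,1), lo=2 mid=2 ⇒ [4,5,6,11,8,9,7]
6<7: swap(2,2), lo=3 mid=3 ⇒ [4,5,6,11,8,9,7]
11>7: swap(3,6), hi=5 ⇒ [4,5,6,7,8,9,11]
7=7: mid=4
8>7: swap(4,5), hi=4 ⇒ [4,5,6,7,9,8,11]
9>7: swap(4,4), hi=3 ⇒ [4,5,6,7,9,8,11]
done. lo=3 hi=3; a=[4,5,6,7,9,8,11]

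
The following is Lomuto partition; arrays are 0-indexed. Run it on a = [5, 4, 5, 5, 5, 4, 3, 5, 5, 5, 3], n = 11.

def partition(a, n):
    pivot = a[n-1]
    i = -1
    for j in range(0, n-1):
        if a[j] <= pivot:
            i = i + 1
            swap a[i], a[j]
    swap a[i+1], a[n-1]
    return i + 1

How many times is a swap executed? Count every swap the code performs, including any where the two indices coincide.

pivot=3, i=-1
j=0: 5>3, skip
j=1: 4>3, skip
j=2: 5>3, skip
j=3: 5>3, skip
j=4: 5>3, skip
j=5: 4>3, skip
j=6: 3≤3, i=0, swap(0,6) ⇒ [3, 4, 5, 5, 5, 4, 5, 5, 5, 5, 3]
j=7: 5>3, skip
j=8: 5>3, skip
j=9: 5>3, skip
swap(1,10) ⇒ [3, 3, 5, 5, 5, 4, 5, 5, 5, 5, 4]; return 1

2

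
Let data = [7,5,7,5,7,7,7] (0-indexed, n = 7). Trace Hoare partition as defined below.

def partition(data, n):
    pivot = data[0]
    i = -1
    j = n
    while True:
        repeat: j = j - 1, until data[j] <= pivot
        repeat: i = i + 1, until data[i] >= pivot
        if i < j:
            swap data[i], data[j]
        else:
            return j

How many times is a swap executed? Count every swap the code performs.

pivot = data[0] = 7; i = -1, j = 7
j→6 (data[6]=7≤7), i→0 (data[0]=7≥7); i<j, swap → [7,5,7,5,7,7,7]
j→5 (data[5]=7≤7), i→2 (data[2]=7≥7); i<j, swap → [7,5,7,5,7,7,7]
j→4, i→4; i≥j, return j=4. data = [7,5,7,5,7,7,7]

2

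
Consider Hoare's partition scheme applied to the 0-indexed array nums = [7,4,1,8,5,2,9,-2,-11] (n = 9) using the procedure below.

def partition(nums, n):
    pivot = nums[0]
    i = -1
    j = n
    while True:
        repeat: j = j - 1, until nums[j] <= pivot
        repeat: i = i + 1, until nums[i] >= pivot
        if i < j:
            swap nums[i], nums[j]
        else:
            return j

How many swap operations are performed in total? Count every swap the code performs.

2

pivot = nums[0] = 7; i = -1, j = 9
j→8 (nums[8]=-11≤7), i→0 (nums[0]=7≥7); i<j, swap → [-11,4,1,8,5,2,9,-2,7]
j→7 (nums[7]=-2≤7), i→3 (nums[3]=8≥7); i<j, swap → [-11,4,1,-2,5,2,9,8,7]
j→5, i→6; i≥j, return j=5. nums = [-11,4,1,-2,5,2,9,8,7]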